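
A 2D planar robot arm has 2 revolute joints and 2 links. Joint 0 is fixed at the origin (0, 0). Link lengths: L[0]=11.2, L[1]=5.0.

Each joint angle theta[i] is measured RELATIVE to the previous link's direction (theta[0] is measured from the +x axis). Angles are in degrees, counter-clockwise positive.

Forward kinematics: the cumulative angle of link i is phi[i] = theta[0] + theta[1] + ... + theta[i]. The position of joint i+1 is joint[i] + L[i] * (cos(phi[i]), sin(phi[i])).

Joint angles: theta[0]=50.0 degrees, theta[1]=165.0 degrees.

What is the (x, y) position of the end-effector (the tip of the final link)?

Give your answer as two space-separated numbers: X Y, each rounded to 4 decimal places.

joint[0] = (0.0000, 0.0000)  (base)
link 0: phi[0] = 50 = 50 deg
  cos(50 deg) = 0.6428, sin(50 deg) = 0.7660
  joint[1] = (0.0000, 0.0000) + 11.2 * (0.6428, 0.7660) = (0.0000 + 7.1992, 0.0000 + 8.5797) = (7.1992, 8.5797)
link 1: phi[1] = 50 + 165 = 215 deg
  cos(215 deg) = -0.8192, sin(215 deg) = -0.5736
  joint[2] = (7.1992, 8.5797) + 5 * (-0.8192, -0.5736) = (7.1992 + -4.0958, 8.5797 + -2.8679) = (3.1035, 5.7118)
End effector: (3.1035, 5.7118)

Answer: 3.1035 5.7118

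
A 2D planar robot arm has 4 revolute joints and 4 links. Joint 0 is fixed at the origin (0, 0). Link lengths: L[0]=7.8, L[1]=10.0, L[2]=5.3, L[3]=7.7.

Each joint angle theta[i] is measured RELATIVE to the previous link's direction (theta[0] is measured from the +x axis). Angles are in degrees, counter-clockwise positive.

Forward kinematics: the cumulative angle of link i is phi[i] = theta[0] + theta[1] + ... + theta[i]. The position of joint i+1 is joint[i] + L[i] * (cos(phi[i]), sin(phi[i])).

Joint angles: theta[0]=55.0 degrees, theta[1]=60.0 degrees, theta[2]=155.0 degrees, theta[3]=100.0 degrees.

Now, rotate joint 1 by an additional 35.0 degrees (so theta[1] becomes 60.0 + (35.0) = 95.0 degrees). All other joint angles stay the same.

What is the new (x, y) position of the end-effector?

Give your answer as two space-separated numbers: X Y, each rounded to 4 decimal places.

joint[0] = (0.0000, 0.0000)  (base)
link 0: phi[0] = 55 = 55 deg
  cos(55 deg) = 0.5736, sin(55 deg) = 0.8192
  joint[1] = (0.0000, 0.0000) + 7.8 * (0.5736, 0.8192) = (0.0000 + 4.4739, 0.0000 + 6.3894) = (4.4739, 6.3894)
link 1: phi[1] = 55 + 95 = 150 deg
  cos(150 deg) = -0.8660, sin(150 deg) = 0.5000
  joint[2] = (4.4739, 6.3894) + 10 * (-0.8660, 0.5000) = (4.4739 + -8.6603, 6.3894 + 5.0000) = (-4.1864, 11.3894)
link 2: phi[2] = 55 + 95 + 155 = 305 deg
  cos(305 deg) = 0.5736, sin(305 deg) = -0.8192
  joint[3] = (-4.1864, 11.3894) + 5.3 * (0.5736, -0.8192) = (-4.1864 + 3.0400, 11.3894 + -4.3415) = (-1.1464, 7.0479)
link 3: phi[3] = 55 + 95 + 155 + 100 = 405 deg
  cos(405 deg) = 0.7071, sin(405 deg) = 0.7071
  joint[4] = (-1.1464, 7.0479) + 7.7 * (0.7071, 0.7071) = (-1.1464 + 5.4447, 7.0479 + 5.4447) = (4.2983, 12.4926)
End effector: (4.2983, 12.4926)

Answer: 4.2983 12.4926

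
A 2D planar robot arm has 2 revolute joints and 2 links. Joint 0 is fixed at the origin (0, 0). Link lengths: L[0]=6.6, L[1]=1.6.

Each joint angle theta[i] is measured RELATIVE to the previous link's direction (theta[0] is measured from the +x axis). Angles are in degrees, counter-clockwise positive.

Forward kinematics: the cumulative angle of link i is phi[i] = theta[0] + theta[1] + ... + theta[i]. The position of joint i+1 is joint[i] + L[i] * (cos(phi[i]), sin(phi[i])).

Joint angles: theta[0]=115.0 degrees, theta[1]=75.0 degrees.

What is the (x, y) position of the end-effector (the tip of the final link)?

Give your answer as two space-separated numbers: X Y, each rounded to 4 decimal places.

Answer: -4.3650 5.7038

Derivation:
joint[0] = (0.0000, 0.0000)  (base)
link 0: phi[0] = 115 = 115 deg
  cos(115 deg) = -0.4226, sin(115 deg) = 0.9063
  joint[1] = (0.0000, 0.0000) + 6.6 * (-0.4226, 0.9063) = (0.0000 + -2.7893, 0.0000 + 5.9816) = (-2.7893, 5.9816)
link 1: phi[1] = 115 + 75 = 190 deg
  cos(190 deg) = -0.9848, sin(190 deg) = -0.1736
  joint[2] = (-2.7893, 5.9816) + 1.6 * (-0.9848, -0.1736) = (-2.7893 + -1.5757, 5.9816 + -0.2778) = (-4.3650, 5.7038)
End effector: (-4.3650, 5.7038)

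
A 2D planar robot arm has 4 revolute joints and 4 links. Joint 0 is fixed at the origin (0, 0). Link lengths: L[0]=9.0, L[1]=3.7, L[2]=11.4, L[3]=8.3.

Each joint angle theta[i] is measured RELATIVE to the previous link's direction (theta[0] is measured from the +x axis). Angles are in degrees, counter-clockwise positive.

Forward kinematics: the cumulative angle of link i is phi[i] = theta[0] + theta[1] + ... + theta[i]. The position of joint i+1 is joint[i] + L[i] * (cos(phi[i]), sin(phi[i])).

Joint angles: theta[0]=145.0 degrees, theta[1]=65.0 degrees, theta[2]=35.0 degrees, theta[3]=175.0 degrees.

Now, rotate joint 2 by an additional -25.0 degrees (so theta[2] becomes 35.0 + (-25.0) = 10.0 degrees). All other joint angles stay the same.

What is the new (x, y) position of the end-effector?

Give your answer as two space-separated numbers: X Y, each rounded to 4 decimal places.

Answer: -12.5106 0.7451

Derivation:
joint[0] = (0.0000, 0.0000)  (base)
link 0: phi[0] = 145 = 145 deg
  cos(145 deg) = -0.8192, sin(145 deg) = 0.5736
  joint[1] = (0.0000, 0.0000) + 9 * (-0.8192, 0.5736) = (0.0000 + -7.3724, 0.0000 + 5.1622) = (-7.3724, 5.1622)
link 1: phi[1] = 145 + 65 = 210 deg
  cos(210 deg) = -0.8660, sin(210 deg) = -0.5000
  joint[2] = (-7.3724, 5.1622) + 3.7 * (-0.8660, -0.5000) = (-7.3724 + -3.2043, 5.1622 + -1.8500) = (-10.5767, 3.3122)
link 2: phi[2] = 145 + 65 + 10 = 220 deg
  cos(220 deg) = -0.7660, sin(220 deg) = -0.6428
  joint[3] = (-10.5767, 3.3122) + 11.4 * (-0.7660, -0.6428) = (-10.5767 + -8.7329, 3.3122 + -7.3278) = (-19.3096, -4.0156)
link 3: phi[3] = 145 + 65 + 10 + 175 = 395 deg
  cos(395 deg) = 0.8192, sin(395 deg) = 0.5736
  joint[4] = (-19.3096, -4.0156) + 8.3 * (0.8192, 0.5736) = (-19.3096 + 6.7990, -4.0156 + 4.7607) = (-12.5106, 0.7451)
End effector: (-12.5106, 0.7451)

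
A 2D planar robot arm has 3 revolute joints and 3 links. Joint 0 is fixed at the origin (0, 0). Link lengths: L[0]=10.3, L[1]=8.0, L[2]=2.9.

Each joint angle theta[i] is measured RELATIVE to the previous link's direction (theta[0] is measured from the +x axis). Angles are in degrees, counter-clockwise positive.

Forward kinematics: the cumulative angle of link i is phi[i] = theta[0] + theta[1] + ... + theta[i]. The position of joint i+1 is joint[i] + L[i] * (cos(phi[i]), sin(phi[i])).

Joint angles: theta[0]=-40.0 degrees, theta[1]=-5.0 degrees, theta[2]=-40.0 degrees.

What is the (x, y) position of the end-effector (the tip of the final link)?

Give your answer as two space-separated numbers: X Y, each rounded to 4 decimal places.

Answer: 13.7999 -15.1665

Derivation:
joint[0] = (0.0000, 0.0000)  (base)
link 0: phi[0] = -40 = -40 deg
  cos(-40 deg) = 0.7660, sin(-40 deg) = -0.6428
  joint[1] = (0.0000, 0.0000) + 10.3 * (0.7660, -0.6428) = (0.0000 + 7.8903, 0.0000 + -6.6207) = (7.8903, -6.6207)
link 1: phi[1] = -40 + -5 = -45 deg
  cos(-45 deg) = 0.7071, sin(-45 deg) = -0.7071
  joint[2] = (7.8903, -6.6207) + 8 * (0.7071, -0.7071) = (7.8903 + 5.6569, -6.6207 + -5.6569) = (13.5471, -12.2776)
link 2: phi[2] = -40 + -5 + -40 = -85 deg
  cos(-85 deg) = 0.0872, sin(-85 deg) = -0.9962
  joint[3] = (13.5471, -12.2776) + 2.9 * (0.0872, -0.9962) = (13.5471 + 0.2528, -12.2776 + -2.8890) = (13.7999, -15.1665)
End effector: (13.7999, -15.1665)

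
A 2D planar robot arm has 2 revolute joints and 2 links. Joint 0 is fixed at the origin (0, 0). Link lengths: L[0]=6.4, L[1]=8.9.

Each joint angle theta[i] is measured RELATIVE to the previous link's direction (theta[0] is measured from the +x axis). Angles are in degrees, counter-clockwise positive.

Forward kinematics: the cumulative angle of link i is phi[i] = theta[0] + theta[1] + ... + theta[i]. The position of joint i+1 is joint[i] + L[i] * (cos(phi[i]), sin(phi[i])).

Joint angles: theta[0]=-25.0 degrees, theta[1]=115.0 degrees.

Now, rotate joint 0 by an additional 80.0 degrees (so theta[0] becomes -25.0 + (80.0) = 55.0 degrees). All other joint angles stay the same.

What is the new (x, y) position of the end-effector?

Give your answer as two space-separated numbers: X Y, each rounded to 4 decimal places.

Answer: -5.0939 6.7880

Derivation:
joint[0] = (0.0000, 0.0000)  (base)
link 0: phi[0] = 55 = 55 deg
  cos(55 deg) = 0.5736, sin(55 deg) = 0.8192
  joint[1] = (0.0000, 0.0000) + 6.4 * (0.5736, 0.8192) = (0.0000 + 3.6709, 0.0000 + 5.2426) = (3.6709, 5.2426)
link 1: phi[1] = 55 + 115 = 170 deg
  cos(170 deg) = -0.9848, sin(170 deg) = 0.1736
  joint[2] = (3.6709, 5.2426) + 8.9 * (-0.9848, 0.1736) = (3.6709 + -8.7648, 5.2426 + 1.5455) = (-5.0939, 6.7880)
End effector: (-5.0939, 6.7880)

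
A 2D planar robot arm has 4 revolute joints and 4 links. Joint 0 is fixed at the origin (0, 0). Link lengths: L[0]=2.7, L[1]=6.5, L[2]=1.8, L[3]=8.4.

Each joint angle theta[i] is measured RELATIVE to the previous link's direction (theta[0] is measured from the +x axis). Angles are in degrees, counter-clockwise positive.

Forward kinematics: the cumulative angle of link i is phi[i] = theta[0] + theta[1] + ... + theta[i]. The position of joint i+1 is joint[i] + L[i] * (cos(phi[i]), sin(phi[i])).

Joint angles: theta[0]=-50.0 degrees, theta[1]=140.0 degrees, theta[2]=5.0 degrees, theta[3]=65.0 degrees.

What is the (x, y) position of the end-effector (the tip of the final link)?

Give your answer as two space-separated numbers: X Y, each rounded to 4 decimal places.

joint[0] = (0.0000, 0.0000)  (base)
link 0: phi[0] = -50 = -50 deg
  cos(-50 deg) = 0.6428, sin(-50 deg) = -0.7660
  joint[1] = (0.0000, 0.0000) + 2.7 * (0.6428, -0.7660) = (0.0000 + 1.7355, 0.0000 + -2.0683) = (1.7355, -2.0683)
link 1: phi[1] = -50 + 140 = 90 deg
  cos(90 deg) = 0.0000, sin(90 deg) = 1.0000
  joint[2] = (1.7355, -2.0683) + 6.5 * (0.0000, 1.0000) = (1.7355 + 0.0000, -2.0683 + 6.5000) = (1.7355, 4.4317)
link 2: phi[2] = -50 + 140 + 5 = 95 deg
  cos(95 deg) = -0.0872, sin(95 deg) = 0.9962
  joint[3] = (1.7355, 4.4317) + 1.8 * (-0.0872, 0.9962) = (1.7355 + -0.1569, 4.4317 + 1.7932) = (1.5786, 6.2248)
link 3: phi[3] = -50 + 140 + 5 + 65 = 160 deg
  cos(160 deg) = -0.9397, sin(160 deg) = 0.3420
  joint[4] = (1.5786, 6.2248) + 8.4 * (-0.9397, 0.3420) = (1.5786 + -7.8934, 6.2248 + 2.8730) = (-6.3148, 9.0978)
End effector: (-6.3148, 9.0978)

Answer: -6.3148 9.0978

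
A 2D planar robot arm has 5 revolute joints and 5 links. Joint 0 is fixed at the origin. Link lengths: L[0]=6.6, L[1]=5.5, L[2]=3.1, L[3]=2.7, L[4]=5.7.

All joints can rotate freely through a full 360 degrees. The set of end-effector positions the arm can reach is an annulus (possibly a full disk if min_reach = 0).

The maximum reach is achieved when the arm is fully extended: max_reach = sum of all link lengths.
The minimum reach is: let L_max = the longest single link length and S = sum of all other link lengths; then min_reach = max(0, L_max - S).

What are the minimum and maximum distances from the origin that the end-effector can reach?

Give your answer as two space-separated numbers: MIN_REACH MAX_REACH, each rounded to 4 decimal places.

Answer: 0.0000 23.6000

Derivation:
Link lengths: [6.6, 5.5, 3.1, 2.7, 5.7]
max_reach = 6.6 + 5.5 + 3.1 + 2.7 + 5.7 = 23.6
L_max = max([6.6, 5.5, 3.1, 2.7, 5.7]) = 6.6
S (sum of others) = 23.6 - 6.6 = 17
min_reach = max(0, 6.6 - 17) = max(0, -10.4) = 0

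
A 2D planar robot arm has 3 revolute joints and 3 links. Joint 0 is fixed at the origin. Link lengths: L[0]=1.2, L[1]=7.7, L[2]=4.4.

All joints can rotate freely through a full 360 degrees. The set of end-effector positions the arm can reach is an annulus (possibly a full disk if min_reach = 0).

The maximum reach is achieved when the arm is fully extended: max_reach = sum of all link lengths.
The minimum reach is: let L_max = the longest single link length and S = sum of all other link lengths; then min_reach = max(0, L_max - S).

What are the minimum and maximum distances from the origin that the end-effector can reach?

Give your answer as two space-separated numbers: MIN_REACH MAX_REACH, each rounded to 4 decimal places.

Link lengths: [1.2, 7.7, 4.4]
max_reach = 1.2 + 7.7 + 4.4 = 13.3
L_max = max([1.2, 7.7, 4.4]) = 7.7
S (sum of others) = 13.3 - 7.7 = 5.6
min_reach = max(0, 7.7 - 5.6) = max(0, 2.1) = 2.1

Answer: 2.1000 13.3000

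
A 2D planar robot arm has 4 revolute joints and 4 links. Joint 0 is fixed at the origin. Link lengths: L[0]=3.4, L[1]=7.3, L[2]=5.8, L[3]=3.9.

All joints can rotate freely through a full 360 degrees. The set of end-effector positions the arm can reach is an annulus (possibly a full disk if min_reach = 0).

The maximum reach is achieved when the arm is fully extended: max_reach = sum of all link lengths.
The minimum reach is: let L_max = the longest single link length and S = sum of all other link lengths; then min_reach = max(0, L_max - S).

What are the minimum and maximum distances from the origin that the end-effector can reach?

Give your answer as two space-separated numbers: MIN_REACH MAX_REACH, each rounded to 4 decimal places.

Answer: 0.0000 20.4000

Derivation:
Link lengths: [3.4, 7.3, 5.8, 3.9]
max_reach = 3.4 + 7.3 + 5.8 + 3.9 = 20.4
L_max = max([3.4, 7.3, 5.8, 3.9]) = 7.3
S (sum of others) = 20.4 - 7.3 = 13.1
min_reach = max(0, 7.3 - 13.1) = max(0, -5.8) = 0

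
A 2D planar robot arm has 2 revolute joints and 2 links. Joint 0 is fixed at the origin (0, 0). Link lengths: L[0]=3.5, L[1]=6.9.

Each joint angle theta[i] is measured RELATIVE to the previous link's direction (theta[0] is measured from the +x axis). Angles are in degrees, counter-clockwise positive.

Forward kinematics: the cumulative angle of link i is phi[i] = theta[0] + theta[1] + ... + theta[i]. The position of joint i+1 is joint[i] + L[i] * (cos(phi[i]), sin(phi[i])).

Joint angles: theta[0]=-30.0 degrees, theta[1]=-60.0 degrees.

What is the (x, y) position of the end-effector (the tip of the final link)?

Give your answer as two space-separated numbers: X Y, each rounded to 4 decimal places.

joint[0] = (0.0000, 0.0000)  (base)
link 0: phi[0] = -30 = -30 deg
  cos(-30 deg) = 0.8660, sin(-30 deg) = -0.5000
  joint[1] = (0.0000, 0.0000) + 3.5 * (0.8660, -0.5000) = (0.0000 + 3.0311, 0.0000 + -1.7500) = (3.0311, -1.7500)
link 1: phi[1] = -30 + -60 = -90 deg
  cos(-90 deg) = 0.0000, sin(-90 deg) = -1.0000
  joint[2] = (3.0311, -1.7500) + 6.9 * (0.0000, -1.0000) = (3.0311 + 0.0000, -1.7500 + -6.9000) = (3.0311, -8.6500)
End effector: (3.0311, -8.6500)

Answer: 3.0311 -8.6500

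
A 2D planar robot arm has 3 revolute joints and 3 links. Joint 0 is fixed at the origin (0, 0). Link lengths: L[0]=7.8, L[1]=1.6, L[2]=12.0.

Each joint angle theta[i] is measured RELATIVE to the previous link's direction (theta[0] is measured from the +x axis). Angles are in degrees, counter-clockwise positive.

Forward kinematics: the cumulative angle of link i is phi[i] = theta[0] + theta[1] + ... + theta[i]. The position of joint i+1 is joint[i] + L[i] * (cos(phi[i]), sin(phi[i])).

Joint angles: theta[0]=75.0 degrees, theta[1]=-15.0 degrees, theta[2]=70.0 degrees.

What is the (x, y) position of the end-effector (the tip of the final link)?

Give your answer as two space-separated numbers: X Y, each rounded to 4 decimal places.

Answer: -4.8947 18.1124

Derivation:
joint[0] = (0.0000, 0.0000)  (base)
link 0: phi[0] = 75 = 75 deg
  cos(75 deg) = 0.2588, sin(75 deg) = 0.9659
  joint[1] = (0.0000, 0.0000) + 7.8 * (0.2588, 0.9659) = (0.0000 + 2.0188, 0.0000 + 7.5342) = (2.0188, 7.5342)
link 1: phi[1] = 75 + -15 = 60 deg
  cos(60 deg) = 0.5000, sin(60 deg) = 0.8660
  joint[2] = (2.0188, 7.5342) + 1.6 * (0.5000, 0.8660) = (2.0188 + 0.8000, 7.5342 + 1.3856) = (2.8188, 8.9199)
link 2: phi[2] = 75 + -15 + 70 = 130 deg
  cos(130 deg) = -0.6428, sin(130 deg) = 0.7660
  joint[3] = (2.8188, 8.9199) + 12 * (-0.6428, 0.7660) = (2.8188 + -7.7135, 8.9199 + 9.1925) = (-4.8947, 18.1124)
End effector: (-4.8947, 18.1124)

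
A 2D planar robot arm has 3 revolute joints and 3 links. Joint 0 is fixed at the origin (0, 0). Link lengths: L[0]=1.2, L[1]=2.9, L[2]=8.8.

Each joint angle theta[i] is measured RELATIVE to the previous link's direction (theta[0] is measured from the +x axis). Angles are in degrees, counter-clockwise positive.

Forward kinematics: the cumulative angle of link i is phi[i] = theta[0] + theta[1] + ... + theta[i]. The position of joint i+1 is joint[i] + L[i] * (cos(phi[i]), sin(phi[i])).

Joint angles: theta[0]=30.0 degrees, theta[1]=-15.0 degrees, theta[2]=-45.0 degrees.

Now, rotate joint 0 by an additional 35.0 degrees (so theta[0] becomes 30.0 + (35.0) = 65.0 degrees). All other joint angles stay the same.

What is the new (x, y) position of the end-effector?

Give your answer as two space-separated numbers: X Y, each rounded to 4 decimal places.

joint[0] = (0.0000, 0.0000)  (base)
link 0: phi[0] = 65 = 65 deg
  cos(65 deg) = 0.4226, sin(65 deg) = 0.9063
  joint[1] = (0.0000, 0.0000) + 1.2 * (0.4226, 0.9063) = (0.0000 + 0.5071, 0.0000 + 1.0876) = (0.5071, 1.0876)
link 1: phi[1] = 65 + -15 = 50 deg
  cos(50 deg) = 0.6428, sin(50 deg) = 0.7660
  joint[2] = (0.5071, 1.0876) + 2.9 * (0.6428, 0.7660) = (0.5071 + 1.8641, 1.0876 + 2.2215) = (2.3712, 3.3091)
link 2: phi[2] = 65 + -15 + -45 = 5 deg
  cos(5 deg) = 0.9962, sin(5 deg) = 0.0872
  joint[3] = (2.3712, 3.3091) + 8.8 * (0.9962, 0.0872) = (2.3712 + 8.7665, 3.3091 + 0.7670) = (11.1377, 4.0761)
End effector: (11.1377, 4.0761)

Answer: 11.1377 4.0761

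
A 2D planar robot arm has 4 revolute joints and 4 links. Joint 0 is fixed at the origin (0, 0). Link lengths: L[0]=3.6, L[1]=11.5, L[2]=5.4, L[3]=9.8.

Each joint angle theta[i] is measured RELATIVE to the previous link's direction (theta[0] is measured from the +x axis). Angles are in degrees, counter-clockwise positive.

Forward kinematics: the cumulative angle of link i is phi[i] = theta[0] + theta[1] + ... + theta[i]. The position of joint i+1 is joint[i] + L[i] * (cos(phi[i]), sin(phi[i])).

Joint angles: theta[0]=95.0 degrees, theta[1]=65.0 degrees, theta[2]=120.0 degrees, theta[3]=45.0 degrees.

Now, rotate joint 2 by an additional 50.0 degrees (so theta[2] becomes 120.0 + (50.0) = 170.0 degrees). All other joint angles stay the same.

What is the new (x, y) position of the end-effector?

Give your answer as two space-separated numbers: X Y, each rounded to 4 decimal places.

Answer: 3.0224 7.3560

Derivation:
joint[0] = (0.0000, 0.0000)  (base)
link 0: phi[0] = 95 = 95 deg
  cos(95 deg) = -0.0872, sin(95 deg) = 0.9962
  joint[1] = (0.0000, 0.0000) + 3.6 * (-0.0872, 0.9962) = (0.0000 + -0.3138, 0.0000 + 3.5863) = (-0.3138, 3.5863)
link 1: phi[1] = 95 + 65 = 160 deg
  cos(160 deg) = -0.9397, sin(160 deg) = 0.3420
  joint[2] = (-0.3138, 3.5863) + 11.5 * (-0.9397, 0.3420) = (-0.3138 + -10.8065, 3.5863 + 3.9332) = (-11.1202, 7.5195)
link 2: phi[2] = 95 + 65 + 170 = 330 deg
  cos(330 deg) = 0.8660, sin(330 deg) = -0.5000
  joint[3] = (-11.1202, 7.5195) + 5.4 * (0.8660, -0.5000) = (-11.1202 + 4.6765, 7.5195 + -2.7000) = (-6.4437, 4.8195)
link 3: phi[3] = 95 + 65 + 170 + 45 = 375 deg
  cos(375 deg) = 0.9659, sin(375 deg) = 0.2588
  joint[4] = (-6.4437, 4.8195) + 9.8 * (0.9659, 0.2588) = (-6.4437 + 9.4661, 4.8195 + 2.5364) = (3.0224, 7.3560)
End effector: (3.0224, 7.3560)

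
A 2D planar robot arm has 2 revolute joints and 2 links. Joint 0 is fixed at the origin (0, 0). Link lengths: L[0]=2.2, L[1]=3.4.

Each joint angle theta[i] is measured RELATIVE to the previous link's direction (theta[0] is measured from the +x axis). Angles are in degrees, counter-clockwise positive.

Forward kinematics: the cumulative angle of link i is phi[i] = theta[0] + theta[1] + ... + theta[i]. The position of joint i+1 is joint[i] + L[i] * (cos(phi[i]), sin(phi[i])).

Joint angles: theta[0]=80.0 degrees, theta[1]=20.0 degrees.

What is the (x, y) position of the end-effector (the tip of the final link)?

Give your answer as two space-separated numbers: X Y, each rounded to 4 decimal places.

Answer: -0.2084 5.5149

Derivation:
joint[0] = (0.0000, 0.0000)  (base)
link 0: phi[0] = 80 = 80 deg
  cos(80 deg) = 0.1736, sin(80 deg) = 0.9848
  joint[1] = (0.0000, 0.0000) + 2.2 * (0.1736, 0.9848) = (0.0000 + 0.3820, 0.0000 + 2.1666) = (0.3820, 2.1666)
link 1: phi[1] = 80 + 20 = 100 deg
  cos(100 deg) = -0.1736, sin(100 deg) = 0.9848
  joint[2] = (0.3820, 2.1666) + 3.4 * (-0.1736, 0.9848) = (0.3820 + -0.5904, 2.1666 + 3.3483) = (-0.2084, 5.5149)
End effector: (-0.2084, 5.5149)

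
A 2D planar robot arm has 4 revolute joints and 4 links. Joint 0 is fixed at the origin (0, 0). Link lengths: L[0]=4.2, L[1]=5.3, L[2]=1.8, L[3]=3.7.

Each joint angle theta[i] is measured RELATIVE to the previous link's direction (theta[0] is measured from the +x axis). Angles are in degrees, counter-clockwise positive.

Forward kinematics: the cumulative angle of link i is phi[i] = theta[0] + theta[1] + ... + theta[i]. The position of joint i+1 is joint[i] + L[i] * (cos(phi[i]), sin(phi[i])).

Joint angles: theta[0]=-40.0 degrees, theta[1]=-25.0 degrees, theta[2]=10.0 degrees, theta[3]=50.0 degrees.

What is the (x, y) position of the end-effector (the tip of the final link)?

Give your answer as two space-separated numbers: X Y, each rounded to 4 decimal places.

Answer: 10.1756 -9.3001

Derivation:
joint[0] = (0.0000, 0.0000)  (base)
link 0: phi[0] = -40 = -40 deg
  cos(-40 deg) = 0.7660, sin(-40 deg) = -0.6428
  joint[1] = (0.0000, 0.0000) + 4.2 * (0.7660, -0.6428) = (0.0000 + 3.2174, 0.0000 + -2.6997) = (3.2174, -2.6997)
link 1: phi[1] = -40 + -25 = -65 deg
  cos(-65 deg) = 0.4226, sin(-65 deg) = -0.9063
  joint[2] = (3.2174, -2.6997) + 5.3 * (0.4226, -0.9063) = (3.2174 + 2.2399, -2.6997 + -4.8034) = (5.4573, -7.5031)
link 2: phi[2] = -40 + -25 + 10 = -55 deg
  cos(-55 deg) = 0.5736, sin(-55 deg) = -0.8192
  joint[3] = (5.4573, -7.5031) + 1.8 * (0.5736, -0.8192) = (5.4573 + 1.0324, -7.5031 + -1.4745) = (6.4897, -8.9776)
link 3: phi[3] = -40 + -25 + 10 + 50 = -5 deg
  cos(-5 deg) = 0.9962, sin(-5 deg) = -0.0872
  joint[4] = (6.4897, -8.9776) + 3.7 * (0.9962, -0.0872) = (6.4897 + 3.6859, -8.9776 + -0.3225) = (10.1756, -9.3001)
End effector: (10.1756, -9.3001)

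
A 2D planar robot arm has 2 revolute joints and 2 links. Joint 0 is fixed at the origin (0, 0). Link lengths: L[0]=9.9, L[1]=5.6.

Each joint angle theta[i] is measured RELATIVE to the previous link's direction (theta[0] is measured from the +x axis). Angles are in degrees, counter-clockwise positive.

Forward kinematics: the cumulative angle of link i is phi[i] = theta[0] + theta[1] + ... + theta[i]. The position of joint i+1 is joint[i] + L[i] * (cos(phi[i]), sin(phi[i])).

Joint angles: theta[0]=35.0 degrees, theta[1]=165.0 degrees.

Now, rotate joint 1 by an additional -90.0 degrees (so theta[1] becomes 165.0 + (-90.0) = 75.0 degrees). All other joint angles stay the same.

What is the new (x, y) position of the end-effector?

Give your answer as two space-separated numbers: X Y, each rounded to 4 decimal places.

joint[0] = (0.0000, 0.0000)  (base)
link 0: phi[0] = 35 = 35 deg
  cos(35 deg) = 0.8192, sin(35 deg) = 0.5736
  joint[1] = (0.0000, 0.0000) + 9.9 * (0.8192, 0.5736) = (0.0000 + 8.1096, 0.0000 + 5.6784) = (8.1096, 5.6784)
link 1: phi[1] = 35 + 75 = 110 deg
  cos(110 deg) = -0.3420, sin(110 deg) = 0.9397
  joint[2] = (8.1096, 5.6784) + 5.6 * (-0.3420, 0.9397) = (8.1096 + -1.9153, 5.6784 + 5.2623) = (6.1943, 10.9407)
End effector: (6.1943, 10.9407)

Answer: 6.1943 10.9407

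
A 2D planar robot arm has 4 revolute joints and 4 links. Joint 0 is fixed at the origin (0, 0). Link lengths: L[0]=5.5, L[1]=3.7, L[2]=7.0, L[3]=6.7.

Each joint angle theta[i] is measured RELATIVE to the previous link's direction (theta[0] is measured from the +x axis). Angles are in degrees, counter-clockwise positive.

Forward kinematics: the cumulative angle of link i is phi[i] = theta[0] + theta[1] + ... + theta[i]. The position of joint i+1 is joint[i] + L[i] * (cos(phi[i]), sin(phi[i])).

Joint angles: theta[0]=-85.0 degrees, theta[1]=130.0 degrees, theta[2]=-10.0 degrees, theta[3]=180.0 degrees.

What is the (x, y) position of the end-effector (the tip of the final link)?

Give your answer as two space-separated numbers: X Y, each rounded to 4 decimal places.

joint[0] = (0.0000, 0.0000)  (base)
link 0: phi[0] = -85 = -85 deg
  cos(-85 deg) = 0.0872, sin(-85 deg) = -0.9962
  joint[1] = (0.0000, 0.0000) + 5.5 * (0.0872, -0.9962) = (0.0000 + 0.4794, 0.0000 + -5.4791) = (0.4794, -5.4791)
link 1: phi[1] = -85 + 130 = 45 deg
  cos(45 deg) = 0.7071, sin(45 deg) = 0.7071
  joint[2] = (0.4794, -5.4791) + 3.7 * (0.7071, 0.7071) = (0.4794 + 2.6163, -5.4791 + 2.6163) = (3.0957, -2.8628)
link 2: phi[2] = -85 + 130 + -10 = 35 deg
  cos(35 deg) = 0.8192, sin(35 deg) = 0.5736
  joint[3] = (3.0957, -2.8628) + 7 * (0.8192, 0.5736) = (3.0957 + 5.7341, -2.8628 + 4.0150) = (8.8297, 1.1523)
link 3: phi[3] = -85 + 130 + -10 + 180 = 215 deg
  cos(215 deg) = -0.8192, sin(215 deg) = -0.5736
  joint[4] = (8.8297, 1.1523) + 6.7 * (-0.8192, -0.5736) = (8.8297 + -5.4883, 1.1523 + -3.8430) = (3.3414, -2.6907)
End effector: (3.3414, -2.6907)

Answer: 3.3414 -2.6907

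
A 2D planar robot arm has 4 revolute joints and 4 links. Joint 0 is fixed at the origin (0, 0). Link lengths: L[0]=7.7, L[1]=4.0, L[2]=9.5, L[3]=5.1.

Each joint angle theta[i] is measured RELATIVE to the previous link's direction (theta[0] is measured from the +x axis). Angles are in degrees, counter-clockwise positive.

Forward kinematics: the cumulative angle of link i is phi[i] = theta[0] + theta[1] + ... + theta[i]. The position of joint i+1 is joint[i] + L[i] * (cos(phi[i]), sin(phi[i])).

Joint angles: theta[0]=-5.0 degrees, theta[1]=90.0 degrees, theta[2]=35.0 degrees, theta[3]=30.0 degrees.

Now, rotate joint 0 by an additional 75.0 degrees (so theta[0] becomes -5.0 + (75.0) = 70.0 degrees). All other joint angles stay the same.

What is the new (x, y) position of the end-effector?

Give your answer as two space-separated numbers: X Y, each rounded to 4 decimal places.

joint[0] = (0.0000, 0.0000)  (base)
link 0: phi[0] = 70 = 70 deg
  cos(70 deg) = 0.3420, sin(70 deg) = 0.9397
  joint[1] = (0.0000, 0.0000) + 7.7 * (0.3420, 0.9397) = (0.0000 + 2.6336, 0.0000 + 7.2356) = (2.6336, 7.2356)
link 1: phi[1] = 70 + 90 = 160 deg
  cos(160 deg) = -0.9397, sin(160 deg) = 0.3420
  joint[2] = (2.6336, 7.2356) + 4 * (-0.9397, 0.3420) = (2.6336 + -3.7588, 7.2356 + 1.3681) = (-1.1252, 8.6037)
link 2: phi[2] = 70 + 90 + 35 = 195 deg
  cos(195 deg) = -0.9659, sin(195 deg) = -0.2588
  joint[3] = (-1.1252, 8.6037) + 9.5 * (-0.9659, -0.2588) = (-1.1252 + -9.1763, 8.6037 + -2.4588) = (-10.3015, 6.1449)
link 3: phi[3] = 70 + 90 + 35 + 30 = 225 deg
  cos(225 deg) = -0.7071, sin(225 deg) = -0.7071
  joint[4] = (-10.3015, 6.1449) + 5.1 * (-0.7071, -0.7071) = (-10.3015 + -3.6062, 6.1449 + -3.6062) = (-13.9078, 2.5387)
End effector: (-13.9078, 2.5387)

Answer: -13.9078 2.5387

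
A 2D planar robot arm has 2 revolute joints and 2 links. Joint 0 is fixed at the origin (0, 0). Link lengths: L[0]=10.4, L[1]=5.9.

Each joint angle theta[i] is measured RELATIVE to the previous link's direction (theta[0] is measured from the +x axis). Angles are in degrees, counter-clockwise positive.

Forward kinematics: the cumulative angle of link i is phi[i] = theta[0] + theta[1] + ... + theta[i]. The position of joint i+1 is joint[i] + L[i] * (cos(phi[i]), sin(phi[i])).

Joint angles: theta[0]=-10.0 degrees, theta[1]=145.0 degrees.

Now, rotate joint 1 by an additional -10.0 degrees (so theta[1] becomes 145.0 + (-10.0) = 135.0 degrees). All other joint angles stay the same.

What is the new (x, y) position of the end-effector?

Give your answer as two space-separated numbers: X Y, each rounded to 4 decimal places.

joint[0] = (0.0000, 0.0000)  (base)
link 0: phi[0] = -10 = -10 deg
  cos(-10 deg) = 0.9848, sin(-10 deg) = -0.1736
  joint[1] = (0.0000, 0.0000) + 10.4 * (0.9848, -0.1736) = (0.0000 + 10.2420, 0.0000 + -1.8059) = (10.2420, -1.8059)
link 1: phi[1] = -10 + 135 = 125 deg
  cos(125 deg) = -0.5736, sin(125 deg) = 0.8192
  joint[2] = (10.2420, -1.8059) + 5.9 * (-0.5736, 0.8192) = (10.2420 + -3.3841, -1.8059 + 4.8330) = (6.8579, 3.0271)
End effector: (6.8579, 3.0271)

Answer: 6.8579 3.0271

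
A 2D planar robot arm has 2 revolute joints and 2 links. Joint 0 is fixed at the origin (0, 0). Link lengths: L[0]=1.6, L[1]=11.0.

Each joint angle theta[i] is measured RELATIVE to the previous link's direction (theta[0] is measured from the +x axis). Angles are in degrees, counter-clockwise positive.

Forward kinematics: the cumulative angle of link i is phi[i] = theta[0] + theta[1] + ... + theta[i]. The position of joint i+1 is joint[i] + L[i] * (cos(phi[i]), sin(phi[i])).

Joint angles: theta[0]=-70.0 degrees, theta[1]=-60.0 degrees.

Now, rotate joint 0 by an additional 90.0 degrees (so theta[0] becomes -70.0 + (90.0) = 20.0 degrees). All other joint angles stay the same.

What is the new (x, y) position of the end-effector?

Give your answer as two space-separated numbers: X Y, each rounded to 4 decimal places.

joint[0] = (0.0000, 0.0000)  (base)
link 0: phi[0] = 20 = 20 deg
  cos(20 deg) = 0.9397, sin(20 deg) = 0.3420
  joint[1] = (0.0000, 0.0000) + 1.6 * (0.9397, 0.3420) = (0.0000 + 1.5035, 0.0000 + 0.5472) = (1.5035, 0.5472)
link 1: phi[1] = 20 + -60 = -40 deg
  cos(-40 deg) = 0.7660, sin(-40 deg) = -0.6428
  joint[2] = (1.5035, 0.5472) + 11 * (0.7660, -0.6428) = (1.5035 + 8.4265, 0.5472 + -7.0707) = (9.9300, -6.5234)
End effector: (9.9300, -6.5234)

Answer: 9.9300 -6.5234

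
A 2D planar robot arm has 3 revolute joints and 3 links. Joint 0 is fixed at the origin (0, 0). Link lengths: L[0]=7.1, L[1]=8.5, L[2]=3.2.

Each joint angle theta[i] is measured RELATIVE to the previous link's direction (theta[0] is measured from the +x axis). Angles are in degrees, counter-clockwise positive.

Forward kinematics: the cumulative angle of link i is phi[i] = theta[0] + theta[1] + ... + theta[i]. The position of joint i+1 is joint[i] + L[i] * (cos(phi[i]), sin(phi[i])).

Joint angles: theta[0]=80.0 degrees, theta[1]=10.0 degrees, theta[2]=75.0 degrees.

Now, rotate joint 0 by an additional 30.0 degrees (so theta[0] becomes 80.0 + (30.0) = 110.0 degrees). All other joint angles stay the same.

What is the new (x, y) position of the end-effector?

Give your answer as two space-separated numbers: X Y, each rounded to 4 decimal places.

Answer: -9.7693 13.2048

Derivation:
joint[0] = (0.0000, 0.0000)  (base)
link 0: phi[0] = 110 = 110 deg
  cos(110 deg) = -0.3420, sin(110 deg) = 0.9397
  joint[1] = (0.0000, 0.0000) + 7.1 * (-0.3420, 0.9397) = (0.0000 + -2.4283, 0.0000 + 6.6718) = (-2.4283, 6.6718)
link 1: phi[1] = 110 + 10 = 120 deg
  cos(120 deg) = -0.5000, sin(120 deg) = 0.8660
  joint[2] = (-2.4283, 6.6718) + 8.5 * (-0.5000, 0.8660) = (-2.4283 + -4.2500, 6.6718 + 7.3612) = (-6.6783, 14.0330)
link 2: phi[2] = 110 + 10 + 75 = 195 deg
  cos(195 deg) = -0.9659, sin(195 deg) = -0.2588
  joint[3] = (-6.6783, 14.0330) + 3.2 * (-0.9659, -0.2588) = (-6.6783 + -3.0910, 14.0330 + -0.8282) = (-9.7693, 13.2048)
End effector: (-9.7693, 13.2048)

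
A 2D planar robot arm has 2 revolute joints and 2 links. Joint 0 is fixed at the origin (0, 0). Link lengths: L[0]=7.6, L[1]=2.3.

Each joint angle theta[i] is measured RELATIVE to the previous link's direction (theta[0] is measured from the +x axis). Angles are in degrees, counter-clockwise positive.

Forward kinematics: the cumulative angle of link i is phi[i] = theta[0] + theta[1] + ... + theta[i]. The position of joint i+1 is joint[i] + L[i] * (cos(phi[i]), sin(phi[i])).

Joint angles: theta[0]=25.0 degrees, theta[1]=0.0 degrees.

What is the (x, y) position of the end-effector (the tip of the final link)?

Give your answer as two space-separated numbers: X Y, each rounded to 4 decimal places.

Answer: 8.9724 4.1839

Derivation:
joint[0] = (0.0000, 0.0000)  (base)
link 0: phi[0] = 25 = 25 deg
  cos(25 deg) = 0.9063, sin(25 deg) = 0.4226
  joint[1] = (0.0000, 0.0000) + 7.6 * (0.9063, 0.4226) = (0.0000 + 6.8879, 0.0000 + 3.2119) = (6.8879, 3.2119)
link 1: phi[1] = 25 + 0 = 25 deg
  cos(25 deg) = 0.9063, sin(25 deg) = 0.4226
  joint[2] = (6.8879, 3.2119) + 2.3 * (0.9063, 0.4226) = (6.8879 + 2.0845, 3.2119 + 0.9720) = (8.9724, 4.1839)
End effector: (8.9724, 4.1839)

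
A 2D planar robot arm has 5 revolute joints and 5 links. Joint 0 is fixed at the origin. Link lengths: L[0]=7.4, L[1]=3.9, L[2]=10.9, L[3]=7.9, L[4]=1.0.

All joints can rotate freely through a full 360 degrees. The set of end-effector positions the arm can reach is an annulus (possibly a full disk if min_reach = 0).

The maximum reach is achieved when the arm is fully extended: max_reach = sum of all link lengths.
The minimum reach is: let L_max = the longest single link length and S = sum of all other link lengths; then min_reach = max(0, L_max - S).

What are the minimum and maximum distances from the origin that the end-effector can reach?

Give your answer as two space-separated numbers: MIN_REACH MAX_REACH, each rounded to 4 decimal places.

Link lengths: [7.4, 3.9, 10.9, 7.9, 1.0]
max_reach = 7.4 + 3.9 + 10.9 + 7.9 + 1 = 31.1
L_max = max([7.4, 3.9, 10.9, 7.9, 1.0]) = 10.9
S (sum of others) = 31.1 - 10.9 = 20.2
min_reach = max(0, 10.9 - 20.2) = max(0, -9.3) = 0

Answer: 0.0000 31.1000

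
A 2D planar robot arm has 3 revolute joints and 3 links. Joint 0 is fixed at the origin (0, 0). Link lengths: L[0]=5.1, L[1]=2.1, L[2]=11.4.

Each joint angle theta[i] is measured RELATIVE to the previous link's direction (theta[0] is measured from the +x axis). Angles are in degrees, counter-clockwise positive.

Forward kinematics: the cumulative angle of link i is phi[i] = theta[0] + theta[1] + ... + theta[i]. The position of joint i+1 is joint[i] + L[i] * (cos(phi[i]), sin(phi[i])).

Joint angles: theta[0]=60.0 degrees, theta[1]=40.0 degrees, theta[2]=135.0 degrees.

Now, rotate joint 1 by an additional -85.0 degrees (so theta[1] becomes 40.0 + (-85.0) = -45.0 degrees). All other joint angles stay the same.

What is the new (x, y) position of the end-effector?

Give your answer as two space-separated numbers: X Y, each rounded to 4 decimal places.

joint[0] = (0.0000, 0.0000)  (base)
link 0: phi[0] = 60 = 60 deg
  cos(60 deg) = 0.5000, sin(60 deg) = 0.8660
  joint[1] = (0.0000, 0.0000) + 5.1 * (0.5000, 0.8660) = (0.0000 + 2.5500, 0.0000 + 4.4167) = (2.5500, 4.4167)
link 1: phi[1] = 60 + -45 = 15 deg
  cos(15 deg) = 0.9659, sin(15 deg) = 0.2588
  joint[2] = (2.5500, 4.4167) + 2.1 * (0.9659, 0.2588) = (2.5500 + 2.0284, 4.4167 + 0.5435) = (4.5784, 4.9602)
link 2: phi[2] = 60 + -45 + 135 = 150 deg
  cos(150 deg) = -0.8660, sin(150 deg) = 0.5000
  joint[3] = (4.5784, 4.9602) + 11.4 * (-0.8660, 0.5000) = (4.5784 + -9.8727, 4.9602 + 5.7000) = (-5.2942, 10.6602)
End effector: (-5.2942, 10.6602)

Answer: -5.2942 10.6602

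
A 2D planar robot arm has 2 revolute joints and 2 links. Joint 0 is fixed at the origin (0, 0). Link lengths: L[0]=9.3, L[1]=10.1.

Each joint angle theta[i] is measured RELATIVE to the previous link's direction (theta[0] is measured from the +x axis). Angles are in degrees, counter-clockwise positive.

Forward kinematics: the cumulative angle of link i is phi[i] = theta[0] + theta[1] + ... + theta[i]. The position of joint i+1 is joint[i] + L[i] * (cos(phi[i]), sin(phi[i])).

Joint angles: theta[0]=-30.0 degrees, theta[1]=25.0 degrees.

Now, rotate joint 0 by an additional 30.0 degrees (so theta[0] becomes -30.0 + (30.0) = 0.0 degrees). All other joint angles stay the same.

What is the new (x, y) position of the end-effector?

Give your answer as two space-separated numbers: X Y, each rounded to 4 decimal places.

Answer: 18.4537 4.2684

Derivation:
joint[0] = (0.0000, 0.0000)  (base)
link 0: phi[0] = 0 = 0 deg
  cos(0 deg) = 1.0000, sin(0 deg) = 0.0000
  joint[1] = (0.0000, 0.0000) + 9.3 * (1.0000, 0.0000) = (0.0000 + 9.3000, 0.0000 + 0.0000) = (9.3000, 0.0000)
link 1: phi[1] = 0 + 25 = 25 deg
  cos(25 deg) = 0.9063, sin(25 deg) = 0.4226
  joint[2] = (9.3000, 0.0000) + 10.1 * (0.9063, 0.4226) = (9.3000 + 9.1537, 0.0000 + 4.2684) = (18.4537, 4.2684)
End effector: (18.4537, 4.2684)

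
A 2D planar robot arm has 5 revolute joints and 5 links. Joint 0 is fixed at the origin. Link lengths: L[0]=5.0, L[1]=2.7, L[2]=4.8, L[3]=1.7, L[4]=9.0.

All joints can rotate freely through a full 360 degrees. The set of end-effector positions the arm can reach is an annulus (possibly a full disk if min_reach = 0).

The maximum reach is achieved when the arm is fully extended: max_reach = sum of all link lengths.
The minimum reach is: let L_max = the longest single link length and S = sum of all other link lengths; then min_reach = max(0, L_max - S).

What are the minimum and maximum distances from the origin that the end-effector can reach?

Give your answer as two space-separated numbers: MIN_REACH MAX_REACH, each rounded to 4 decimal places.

Answer: 0.0000 23.2000

Derivation:
Link lengths: [5.0, 2.7, 4.8, 1.7, 9.0]
max_reach = 5 + 2.7 + 4.8 + 1.7 + 9 = 23.2
L_max = max([5.0, 2.7, 4.8, 1.7, 9.0]) = 9
S (sum of others) = 23.2 - 9 = 14.2
min_reach = max(0, 9 - 14.2) = max(0, -5.2) = 0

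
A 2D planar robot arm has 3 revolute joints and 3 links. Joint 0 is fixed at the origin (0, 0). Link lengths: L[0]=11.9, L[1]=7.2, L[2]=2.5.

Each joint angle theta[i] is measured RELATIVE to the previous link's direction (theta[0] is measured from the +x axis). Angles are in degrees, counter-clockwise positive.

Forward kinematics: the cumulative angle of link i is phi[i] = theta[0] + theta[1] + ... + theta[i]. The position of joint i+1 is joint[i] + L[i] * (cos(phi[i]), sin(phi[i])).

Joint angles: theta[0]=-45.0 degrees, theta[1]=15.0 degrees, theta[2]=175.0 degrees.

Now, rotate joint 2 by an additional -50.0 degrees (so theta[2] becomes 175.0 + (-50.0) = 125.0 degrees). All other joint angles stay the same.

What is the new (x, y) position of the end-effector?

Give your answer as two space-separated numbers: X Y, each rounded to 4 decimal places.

joint[0] = (0.0000, 0.0000)  (base)
link 0: phi[0] = -45 = -45 deg
  cos(-45 deg) = 0.7071, sin(-45 deg) = -0.7071
  joint[1] = (0.0000, 0.0000) + 11.9 * (0.7071, -0.7071) = (0.0000 + 8.4146, 0.0000 + -8.4146) = (8.4146, -8.4146)
link 1: phi[1] = -45 + 15 = -30 deg
  cos(-30 deg) = 0.8660, sin(-30 deg) = -0.5000
  joint[2] = (8.4146, -8.4146) + 7.2 * (0.8660, -0.5000) = (8.4146 + 6.2354, -8.4146 + -3.6000) = (14.6500, -12.0146)
link 2: phi[2] = -45 + 15 + 125 = 95 deg
  cos(95 deg) = -0.0872, sin(95 deg) = 0.9962
  joint[3] = (14.6500, -12.0146) + 2.5 * (-0.0872, 0.9962) = (14.6500 + -0.2179, -12.0146 + 2.4905) = (14.4321, -9.5241)
End effector: (14.4321, -9.5241)

Answer: 14.4321 -9.5241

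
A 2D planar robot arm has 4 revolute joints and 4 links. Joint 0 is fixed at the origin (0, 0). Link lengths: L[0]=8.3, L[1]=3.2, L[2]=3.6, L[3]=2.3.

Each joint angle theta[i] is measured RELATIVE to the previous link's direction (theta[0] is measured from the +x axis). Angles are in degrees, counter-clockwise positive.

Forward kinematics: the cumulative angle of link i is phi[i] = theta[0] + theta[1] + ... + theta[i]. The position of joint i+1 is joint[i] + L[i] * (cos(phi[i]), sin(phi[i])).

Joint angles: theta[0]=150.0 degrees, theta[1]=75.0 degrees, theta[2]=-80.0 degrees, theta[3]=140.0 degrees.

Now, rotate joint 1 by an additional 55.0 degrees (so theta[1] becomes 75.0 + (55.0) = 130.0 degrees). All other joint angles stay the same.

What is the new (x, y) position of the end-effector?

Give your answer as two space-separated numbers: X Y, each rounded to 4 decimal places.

joint[0] = (0.0000, 0.0000)  (base)
link 0: phi[0] = 150 = 150 deg
  cos(150 deg) = -0.8660, sin(150 deg) = 0.5000
  joint[1] = (0.0000, 0.0000) + 8.3 * (-0.8660, 0.5000) = (0.0000 + -7.1880, 0.0000 + 4.1500) = (-7.1880, 4.1500)
link 1: phi[1] = 150 + 130 = 280 deg
  cos(280 deg) = 0.1736, sin(280 deg) = -0.9848
  joint[2] = (-7.1880, 4.1500) + 3.2 * (0.1736, -0.9848) = (-7.1880 + 0.5557, 4.1500 + -3.1514) = (-6.6323, 0.9986)
link 2: phi[2] = 150 + 130 + -80 = 200 deg
  cos(200 deg) = -0.9397, sin(200 deg) = -0.3420
  joint[3] = (-6.6323, 0.9986) + 3.6 * (-0.9397, -0.3420) = (-6.6323 + -3.3829, 0.9986 + -1.2313) = (-10.0152, -0.2327)
link 3: phi[3] = 150 + 130 + -80 + 140 = 340 deg
  cos(340 deg) = 0.9397, sin(340 deg) = -0.3420
  joint[4] = (-10.0152, -0.2327) + 2.3 * (0.9397, -0.3420) = (-10.0152 + 2.1613, -0.2327 + -0.7866) = (-7.8539, -1.0193)
End effector: (-7.8539, -1.0193)

Answer: -7.8539 -1.0193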